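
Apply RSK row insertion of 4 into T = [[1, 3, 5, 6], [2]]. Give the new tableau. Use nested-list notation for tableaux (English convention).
[[1, 3, 4, 6], [2, 5]]

In row 1, 4 replaces 5 (the leftmost entry greater than 4); 5 is bumped to row 2. 5 is appended to row 2. The new tableau is [[1, 3, 4, 6], [2, 5]].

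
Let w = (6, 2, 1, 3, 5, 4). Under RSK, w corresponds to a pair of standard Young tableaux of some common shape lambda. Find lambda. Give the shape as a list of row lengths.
[3, 2, 1]

Row-insert each entry into an empty tableau.

After inserting 6: P = [[6]].
After inserting 2: P = [[2], [6]].
After inserting 1: P = [[1], [2], [6]].
After inserting 3: P = [[1, 3], [2], [6]].
After inserting 5: P = [[1, 3, 5], [2], [6]].
After inserting 4: P = [[1, 3, 4], [2, 5], [6]].

The final insertion tableau P = [[1, 3, 4], [2, 5], [6]] has shape [3, 2, 1].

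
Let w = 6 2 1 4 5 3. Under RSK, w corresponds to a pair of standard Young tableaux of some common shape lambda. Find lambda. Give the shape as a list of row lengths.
RSK row insertion gives P = [[1, 3, 5], [2, 4], [6]], which has shape [3, 2, 1].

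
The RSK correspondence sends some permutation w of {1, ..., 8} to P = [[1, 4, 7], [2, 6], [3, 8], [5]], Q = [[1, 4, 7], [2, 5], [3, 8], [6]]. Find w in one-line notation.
5 3 2 8 6 1 7 4

Reverse RSK: for i = n, n-1, ..., 1, locate i in Q, remove the corresponding corner cell from P, and reverse-bump its entry up through P; the value ejected from row 1 is w(i).

So w = 5 3 2 8 6 1 7 4.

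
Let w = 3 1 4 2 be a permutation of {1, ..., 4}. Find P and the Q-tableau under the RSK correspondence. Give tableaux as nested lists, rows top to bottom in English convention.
P = [[1, 2], [3, 4]], Q = [[1, 3], [2, 4]]

Insert each entry of the permutation into P by Schensted row insertion, recording in Q the position of each new cell.

After inserting 3: P = [[3]].
After inserting 1: P = [[1], [3]].
After inserting 4: P = [[1, 4], [3]].
After inserting 2: P = [[1, 2], [3, 4]].

So P = [[1, 2], [3, 4]], Q = [[1, 3], [2, 4]].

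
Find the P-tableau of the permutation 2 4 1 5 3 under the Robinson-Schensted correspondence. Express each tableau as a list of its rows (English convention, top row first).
P = [[1, 3, 5], [2, 4]]

After inserting 2: P = [[2]].
After inserting 4: P = [[2, 4]].
After inserting 1: P = [[1, 4], [2]].
After inserting 5: P = [[1, 4, 5], [2]].
After inserting 3: P = [[1, 3, 5], [2, 4]].

So P = [[1, 3, 5], [2, 4]].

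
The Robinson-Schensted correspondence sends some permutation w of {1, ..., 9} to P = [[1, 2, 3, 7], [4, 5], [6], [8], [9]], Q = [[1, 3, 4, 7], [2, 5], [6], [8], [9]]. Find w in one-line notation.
Reverse the RSK construction: for i from n down to 1, find the cell of Q containing i, remove the entry at that cell from P, and reverse-bump it up through P; the value ejected from row 1 is w(i).

Step i=9: Q has 9 at row 5, column 1; remove 9 from row 5 of P and reverse-bump: 9 enters row 4 and ejects 8; 8 enters row 3 and ejects 6; 6 enters row 2 and ejects 5; 5 enters row 1 and ejects 3. So w(9) = 3. P is now [[1, 2, 5, 7], [4, 6], [8], [9]].
Step i=8: Q has 8 at row 4, column 1; remove 9 from row 4 of P and reverse-bump: 9 enters row 3 and ejects 8; 8 enters row 2 and ejects 6; 6 enters row 1 and ejects 5. So w(8) = 5. P is now [[1, 2, 6, 7], [4, 8], [9]].
Step i=7: Q has 7 at row 1, column 4; remove that cell from P, ejecting 7. So w(7) = 7. P is now [[1, 2, 6], [4, 8], [9]].
Step i=6: Q has 6 at row 3, column 1; remove 9 from row 3 of P and reverse-bump: 9 enters row 2 and ejects 8; 8 enters row 1 and ejects 6. So w(6) = 6. P is now [[1, 2, 8], [4, 9]].
Step i=5: Q has 5 at row 2, column 2; remove 9 from row 2 of P and reverse-bump: 9 enters row 1 and ejects 8. So w(5) = 8. P is now [[1, 2, 9], [4]].
Step i=4: Q has 4 at row 1, column 3; remove that cell from P, ejecting 9. So w(4) = 9. P is now [[1, 2], [4]].
Step i=3: Q has 3 at row 1, column 2; remove that cell from P, ejecting 2. So w(3) = 2. P is now [[1], [4]].
Step i=2: Q has 2 at row 2, column 1; remove 4 from row 2 of P and reverse-bump: 4 enters row 1 and ejects 1. So w(2) = 1. P is now [[4]].
Step i=1: Q has 1 at row 1, column 1; remove that cell from P, ejecting 4. So w(1) = 4. P is now [].

So w = 4 1 2 9 8 6 7 5 3.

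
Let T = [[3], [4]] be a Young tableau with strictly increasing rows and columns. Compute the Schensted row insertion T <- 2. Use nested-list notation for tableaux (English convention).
[[2], [3], [4]]

In row 1, 2 replaces 3 (the leftmost entry greater than 2); 3 is bumped to row 2. In row 2, 3 replaces 4 (the leftmost entry greater than 3); 4 is bumped to row 3. 4 starts a new row 3. The new tableau is [[2], [3], [4]].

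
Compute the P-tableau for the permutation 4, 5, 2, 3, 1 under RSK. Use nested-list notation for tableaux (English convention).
After inserting 4: P = [[4]].
After inserting 5: P = [[4, 5]].
After inserting 2: P = [[2, 5], [4]].
After inserting 3: P = [[2, 3], [4, 5]].
After inserting 1: P = [[1, 3], [2, 5], [4]].

So P = [[1, 3], [2, 5], [4]].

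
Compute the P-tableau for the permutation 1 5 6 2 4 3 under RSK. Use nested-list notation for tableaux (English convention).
P = [[1, 2, 3], [4, 6], [5]]

After inserting 1: P = [[1]].
After inserting 5: P = [[1, 5]].
After inserting 6: P = [[1, 5, 6]].
After inserting 2: P = [[1, 2, 6], [5]].
After inserting 4: P = [[1, 2, 4], [5, 6]].
After inserting 3: P = [[1, 2, 3], [4, 6], [5]].

So P = [[1, 2, 3], [4, 6], [5]].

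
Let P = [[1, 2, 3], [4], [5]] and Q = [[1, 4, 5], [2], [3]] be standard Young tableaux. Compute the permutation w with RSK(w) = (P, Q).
Reverse the RSK construction: for i from n down to 1, find the cell of Q containing i, remove the entry at that cell from P, and reverse-bump it up through P; the value ejected from row 1 is w(i).

Step i=5: Q has 5 at row 1, column 3; remove that cell from P, ejecting 3. So w(5) = 3. P is now [[1, 2], [4], [5]].
Step i=4: Q has 4 at row 1, column 2; remove that cell from P, ejecting 2. So w(4) = 2. P is now [[1], [4], [5]].
Step i=3: Q has 3 at row 3, column 1; remove 5 from row 3 of P and reverse-bump: 5 enters row 2 and ejects 4; 4 enters row 1 and ejects 1. So w(3) = 1. P is now [[4], [5]].
Step i=2: Q has 2 at row 2, column 1; remove 5 from row 2 of P and reverse-bump: 5 enters row 1 and ejects 4. So w(2) = 4. P is now [[5]].
Step i=1: Q has 1 at row 1, column 1; remove that cell from P, ejecting 5. So w(1) = 5. P is now [].

So w = 5 4 1 2 3.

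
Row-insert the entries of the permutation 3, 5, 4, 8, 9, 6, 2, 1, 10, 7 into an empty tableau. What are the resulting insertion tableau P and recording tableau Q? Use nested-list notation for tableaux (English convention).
P = [[1, 4, 6, 7, 10], [2, 8, 9], [3], [5]], Q = [[1, 2, 4, 5, 9], [3, 6, 10], [7], [8]]

Insert each entry of the permutation into P by Schensted row insertion, recording in Q the position of each new cell.

After inserting 3: P = [[3]].
After inserting 5: P = [[3, 5]].
After inserting 4: P = [[3, 4], [5]].
After inserting 8: P = [[3, 4, 8], [5]].
After inserting 9: P = [[3, 4, 8, 9], [5]].
After inserting 6: P = [[3, 4, 6, 9], [5, 8]].
After inserting 2: P = [[2, 4, 6, 9], [3, 8], [5]].
After inserting 1: P = [[1, 4, 6, 9], [2, 8], [3], [5]].
After inserting 10: P = [[1, 4, 6, 9, 10], [2, 8], [3], [5]].
After inserting 7: P = [[1, 4, 6, 7, 10], [2, 8, 9], [3], [5]].

So P = [[1, 4, 6, 7, 10], [2, 8, 9], [3], [5]], Q = [[1, 2, 4, 5, 9], [3, 6, 10], [7], [8]].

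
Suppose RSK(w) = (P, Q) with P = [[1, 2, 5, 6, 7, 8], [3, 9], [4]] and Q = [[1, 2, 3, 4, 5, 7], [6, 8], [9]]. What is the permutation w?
Reverse the RSK construction: for i from n down to 1, find the cell of Q containing i, remove the entry at that cell from P, and reverse-bump it up through P; the value ejected from row 1 is w(i).

Step i=9: Q has 9 at row 3, column 1; remove 4 from row 3 of P and reverse-bump: 4 enters row 2 and ejects 3; 3 enters row 1 and ejects 2. So w(9) = 2. P is now [[1, 3, 5, 6, 7, 8], [4, 9]].
Step i=8: Q has 8 at row 2, column 2; remove 9 from row 2 of P and reverse-bump: 9 enters row 1 and ejects 8. So w(8) = 8. P is now [[1, 3, 5, 6, 7, 9], [4]].
Step i=7: Q has 7 at row 1, column 6; remove that cell from P, ejecting 9. So w(7) = 9. P is now [[1, 3, 5, 6, 7], [4]].
Step i=6: Q has 6 at row 2, column 1; remove 4 from row 2 of P and reverse-bump: 4 enters row 1 and ejects 3. So w(6) = 3. P is now [[1, 4, 5, 6, 7]].
Step i=5: Q has 5 at row 1, column 5; remove that cell from P, ejecting 7. So w(5) = 7. P is now [[1, 4, 5, 6]].
Step i=4: Q has 4 at row 1, column 4; remove that cell from P, ejecting 6. So w(4) = 6. P is now [[1, 4, 5]].
Step i=3: Q has 3 at row 1, column 3; remove that cell from P, ejecting 5. So w(3) = 5. P is now [[1, 4]].
Step i=2: Q has 2 at row 1, column 2; remove that cell from P, ejecting 4. So w(2) = 4. P is now [[1]].
Step i=1: Q has 1 at row 1, column 1; remove that cell from P, ejecting 1. So w(1) = 1. P is now [].

So w = 1 4 5 6 7 3 9 8 2.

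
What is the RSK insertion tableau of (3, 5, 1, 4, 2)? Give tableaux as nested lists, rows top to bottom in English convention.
P = [[1, 2], [3, 4], [5]]

Insert 3: appended to row 1. P = [[3]].
Insert 5: appended to row 1. P = [[3, 5]].
Insert 1: 1 bumps 3 from row 1; 3 starts row 2. P = [[1, 5], [3]].
Insert 4: 4 bumps 5 from row 1; 5 appends to row 2. P = [[1, 4], [3, 5]].
Insert 2: 2 bumps 4 from row 1; 4 bumps 5 from row 2; 5 starts row 3. P = [[1, 2], [3, 4], [5]].

So P = [[1, 2], [3, 4], [5]].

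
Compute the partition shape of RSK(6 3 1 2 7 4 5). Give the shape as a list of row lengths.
Row-insert each entry into an empty tableau.

After inserting 6: P = [[6]].
After inserting 3: P = [[3], [6]].
After inserting 1: P = [[1], [3], [6]].
After inserting 2: P = [[1, 2], [3], [6]].
After inserting 7: P = [[1, 2, 7], [3], [6]].
After inserting 4: P = [[1, 2, 4], [3, 7], [6]].
After inserting 5: P = [[1, 2, 4, 5], [3, 7], [6]].

The final insertion tableau P = [[1, 2, 4, 5], [3, 7], [6]] has shape [4, 2, 1].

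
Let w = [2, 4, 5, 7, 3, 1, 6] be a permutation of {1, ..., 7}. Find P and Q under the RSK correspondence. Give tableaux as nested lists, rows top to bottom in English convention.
P = [[1, 3, 5, 6], [2, 7], [4]], Q = [[1, 2, 3, 4], [5, 7], [6]]

Insert each entry of the permutation into P by Schensted row insertion, recording in Q the position of each new cell.

Insert 2: appended to row 1. P = [[2]].
Insert 4: appended to row 1. P = [[2, 4]].
Insert 5: appended to row 1. P = [[2, 4, 5]].
Insert 7: appended to row 1. P = [[2, 4, 5, 7]].
Insert 3: 3 bumps 4 from row 1; 4 starts row 2. P = [[2, 3, 5, 7], [4]].
Insert 1: 1 bumps 2 from row 1; 2 bumps 4 from row 2; 4 starts row 3. P = [[1, 3, 5, 7], [2], [4]].
Insert 6: 6 bumps 7 from row 1; 7 appends to row 2. P = [[1, 3, 5, 6], [2, 7], [4]].

So P = [[1, 3, 5, 6], [2, 7], [4]], Q = [[1, 2, 3, 4], [5, 7], [6]].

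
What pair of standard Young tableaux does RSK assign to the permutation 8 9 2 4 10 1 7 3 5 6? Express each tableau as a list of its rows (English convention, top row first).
Insert each entry of the permutation into P by Schensted row insertion, recording in Q the position of each new cell.

After inserting 8: P = [[8]].
After inserting 9: P = [[8, 9]].
After inserting 2: P = [[2, 9], [8]].
After inserting 4: P = [[2, 4], [8, 9]].
After inserting 10: P = [[2, 4, 10], [8, 9]].
After inserting 1: P = [[1, 4, 10], [2, 9], [8]].
After inserting 7: P = [[1, 4, 7], [2, 9, 10], [8]].
After inserting 3: P = [[1, 3, 7], [2, 4, 10], [8, 9]].
After inserting 5: P = [[1, 3, 5], [2, 4, 7], [8, 9, 10]].
After inserting 6: P = [[1, 3, 5, 6], [2, 4, 7], [8, 9, 10]].

So P = [[1, 3, 5, 6], [2, 4, 7], [8, 9, 10]], Q = [[1, 2, 5, 10], [3, 4, 7], [6, 8, 9]].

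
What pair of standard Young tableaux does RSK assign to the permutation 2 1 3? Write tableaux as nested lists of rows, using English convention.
Insert each entry of the permutation into P by Schensted row insertion, recording in Q the position of each new cell.

Insert 2: appended to row 1. P = [[2]].
Insert 1: 1 bumps 2 from row 1; 2 starts row 2. P = [[1], [2]].
Insert 3: appended to row 1. P = [[1, 3], [2]].

So P = [[1, 3], [2]], Q = [[1, 3], [2]].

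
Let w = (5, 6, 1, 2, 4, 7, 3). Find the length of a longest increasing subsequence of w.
4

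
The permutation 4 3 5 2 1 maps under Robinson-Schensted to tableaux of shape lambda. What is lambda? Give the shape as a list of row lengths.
Row-insert each entry into an empty tableau.

After inserting 4: P = [[4]].
After inserting 3: P = [[3], [4]].
After inserting 5: P = [[3, 5], [4]].
After inserting 2: P = [[2, 5], [3], [4]].
After inserting 1: P = [[1, 5], [2], [3], [4]].

The final insertion tableau P = [[1, 5], [2], [3], [4]] has shape [2, 1, 1, 1].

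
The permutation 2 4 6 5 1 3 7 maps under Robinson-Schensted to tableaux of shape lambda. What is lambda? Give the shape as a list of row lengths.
[4, 2, 1]

RSK row insertion gives P = [[1, 3, 5, 7], [2, 4], [6]], which has shape [4, 2, 1].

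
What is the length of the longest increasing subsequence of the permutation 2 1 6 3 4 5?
4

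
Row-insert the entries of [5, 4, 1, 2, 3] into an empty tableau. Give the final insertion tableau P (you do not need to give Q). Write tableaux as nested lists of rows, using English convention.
P = [[1, 2, 3], [4], [5]]

Insert 5: appended to row 1. P = [[5]].
Insert 4: 4 bumps 5 from row 1; 5 starts row 2. P = [[4], [5]].
Insert 1: 1 bumps 4 from row 1; 4 bumps 5 from row 2; 5 starts row 3. P = [[1], [4], [5]].
Insert 2: appended to row 1. P = [[1, 2], [4], [5]].
Insert 3: appended to row 1. P = [[1, 2, 3], [4], [5]].

So P = [[1, 2, 3], [4], [5]].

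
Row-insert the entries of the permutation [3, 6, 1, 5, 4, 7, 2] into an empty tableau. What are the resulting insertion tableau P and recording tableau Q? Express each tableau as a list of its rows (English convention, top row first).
Insert each entry of the permutation into P by Schensted row insertion, recording in Q the position of each new cell.

Insert 3: appended to row 1. P = [[3]], Q = [[1]].
Insert 6: appended to row 1. P = [[3, 6]], Q = [[1, 2]].
Insert 1: 1 bumps 3 from row 1; 3 starts row 2. P = [[1, 6], [3]], Q = [[1, 2], [3]].
Insert 5: 5 bumps 6 from row 1; 6 appends to row 2. P = [[1, 5], [3, 6]], Q = [[1, 2], [3, 4]].
Insert 4: 4 bumps 5 from row 1; 5 bumps 6 from row 2; 6 starts row 3. P = [[1, 4], [3, 5], [6]], Q = [[1, 2], [3, 4], [5]].
Insert 7: appended to row 1. P = [[1, 4, 7], [3, 5], [6]], Q = [[1, 2, 6], [3, 4], [5]].
Insert 2: 2 bumps 4 from row 1; 4 bumps 5 from row 2; 5 bumps 6 from row 3; 6 starts row 4. P = [[1, 2, 7], [3, 4], [5], [6]], Q = [[1, 2, 6], [3, 4], [5], [7]].

So P = [[1, 2, 7], [3, 4], [5], [6]], Q = [[1, 2, 6], [3, 4], [5], [7]].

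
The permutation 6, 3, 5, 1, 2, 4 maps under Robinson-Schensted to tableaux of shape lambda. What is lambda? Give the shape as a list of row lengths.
[3, 2, 1]

Row-insert each entry into an empty tableau.

After inserting 6: P = [[6]].
After inserting 3: P = [[3], [6]].
After inserting 5: P = [[3, 5], [6]].
After inserting 1: P = [[1, 5], [3], [6]].
After inserting 2: P = [[1, 2], [3, 5], [6]].
After inserting 4: P = [[1, 2, 4], [3, 5], [6]].

The final insertion tableau P = [[1, 2, 4], [3, 5], [6]] has shape [3, 2, 1].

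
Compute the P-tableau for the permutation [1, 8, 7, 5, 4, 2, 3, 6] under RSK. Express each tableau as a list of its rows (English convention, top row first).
P = [[1, 2, 3, 6], [4], [5], [7], [8]]

Insert 1: appended to row 1. P = [[1]].
Insert 8: appended to row 1. P = [[1, 8]].
Insert 7: 7 bumps 8 from row 1; 8 starts row 2. P = [[1, 7], [8]].
Insert 5: 5 bumps 7 from row 1; 7 bumps 8 from row 2; 8 starts row 3. P = [[1, 5], [7], [8]].
Insert 4: 4 bumps 5 from row 1; 5 bumps 7 from row 2; 7 bumps 8 from row 3; 8 starts row 4. P = [[1, 4], [5], [7], [8]].
Insert 2: 2 bumps 4 from row 1; 4 bumps 5 from row 2; 5 bumps 7 from row 3; 7 bumps 8 from row 4; 8 starts row 5. P = [[1, 2], [4], [5], [7], [8]].
Insert 3: appended to row 1. P = [[1, 2, 3], [4], [5], [7], [8]].
Insert 6: appended to row 1. P = [[1, 2, 3, 6], [4], [5], [7], [8]].

So P = [[1, 2, 3, 6], [4], [5], [7], [8]].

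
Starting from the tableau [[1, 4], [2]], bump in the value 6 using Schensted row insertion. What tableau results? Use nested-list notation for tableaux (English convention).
[[1, 4, 6], [2]]

6 is larger than every entry of row 1, so it is appended to row 1. The new tableau is [[1, 4, 6], [2]].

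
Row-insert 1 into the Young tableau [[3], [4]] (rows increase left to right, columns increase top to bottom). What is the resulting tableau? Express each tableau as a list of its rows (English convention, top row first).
[[1], [3], [4]]

In row 1, 1 replaces 3 (the leftmost entry greater than 1); 3 is bumped to row 2. In row 2, 3 replaces 4 (the leftmost entry greater than 3); 4 is bumped to row 3. 4 starts a new row 3. The new tableau is [[1], [3], [4]].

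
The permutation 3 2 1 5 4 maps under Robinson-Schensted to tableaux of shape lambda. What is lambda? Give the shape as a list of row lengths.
[2, 2, 1]

Row-insert each entry into an empty tableau.

After inserting 3: P = [[3]].
After inserting 2: P = [[2], [3]].
After inserting 1: P = [[1], [2], [3]].
After inserting 5: P = [[1, 5], [2], [3]].
After inserting 4: P = [[1, 4], [2, 5], [3]].

The final insertion tableau P = [[1, 4], [2, 5], [3]] has shape [2, 2, 1].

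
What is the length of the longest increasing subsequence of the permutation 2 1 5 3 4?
3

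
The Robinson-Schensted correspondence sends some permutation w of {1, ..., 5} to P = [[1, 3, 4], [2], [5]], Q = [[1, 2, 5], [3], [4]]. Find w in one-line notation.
Reverse the RSK construction: for i from n down to 1, find the cell of Q containing i, remove the entry at that cell from P, and reverse-bump it up through P; the value ejected from row 1 is w(i).

Step i=5: Q has 5 at row 1, column 3; remove that cell from P, ejecting 4. So w(5) = 4. P is now [[1, 3], [2], [5]].
Step i=4: Q has 4 at row 3, column 1; remove 5 from row 3 of P and reverse-bump: 5 enters row 2 and ejects 2; 2 enters row 1 and ejects 1. So w(4) = 1. P is now [[2, 3], [5]].
Step i=3: Q has 3 at row 2, column 1; remove 5 from row 2 of P and reverse-bump: 5 enters row 1 and ejects 3. So w(3) = 3. P is now [[2, 5]].
Step i=2: Q has 2 at row 1, column 2; remove that cell from P, ejecting 5. So w(2) = 5. P is now [[2]].
Step i=1: Q has 1 at row 1, column 1; remove that cell from P, ejecting 2. So w(1) = 2. P is now [].

So w = 2 5 3 1 4.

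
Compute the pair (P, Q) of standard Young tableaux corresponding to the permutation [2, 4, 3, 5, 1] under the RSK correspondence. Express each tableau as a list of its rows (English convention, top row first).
P = [[1, 3, 5], [2], [4]], Q = [[1, 2, 4], [3], [5]]

Insert each entry of the permutation into P by Schensted row insertion, recording in Q the position of each new cell.

Insert 2: appended to row 1. P = [[2]], Q = [[1]].
Insert 4: appended to row 1. P = [[2, 4]], Q = [[1, 2]].
Insert 3: 3 bumps 4 from row 1; 4 starts row 2. P = [[2, 3], [4]], Q = [[1, 2], [3]].
Insert 5: appended to row 1. P = [[2, 3, 5], [4]], Q = [[1, 2, 4], [3]].
Insert 1: 1 bumps 2 from row 1; 2 bumps 4 from row 2; 4 starts row 3. P = [[1, 3, 5], [2], [4]], Q = [[1, 2, 4], [3], [5]].

So P = [[1, 3, 5], [2], [4]], Q = [[1, 2, 4], [3], [5]].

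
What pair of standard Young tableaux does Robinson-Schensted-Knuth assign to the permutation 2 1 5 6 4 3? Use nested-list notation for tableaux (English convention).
P = [[1, 3, 6], [2, 4], [5]], Q = [[1, 3, 4], [2, 5], [6]]

Insert each entry of the permutation into P by Schensted row insertion, recording in Q the position of each new cell.

Insert 2: appended to row 1. P = [[2]].
Insert 1: 1 bumps 2 from row 1; 2 starts row 2. P = [[1], [2]].
Insert 5: appended to row 1. P = [[1, 5], [2]].
Insert 6: appended to row 1. P = [[1, 5, 6], [2]].
Insert 4: 4 bumps 5 from row 1; 5 appends to row 2. P = [[1, 4, 6], [2, 5]].
Insert 3: 3 bumps 4 from row 1; 4 bumps 5 from row 2; 5 starts row 3. P = [[1, 3, 6], [2, 4], [5]].

So P = [[1, 3, 6], [2, 4], [5]], Q = [[1, 3, 4], [2, 5], [6]].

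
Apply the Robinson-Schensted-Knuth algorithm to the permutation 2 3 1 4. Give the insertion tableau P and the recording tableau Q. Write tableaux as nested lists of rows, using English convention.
P = [[1, 3, 4], [2]], Q = [[1, 2, 4], [3]]

Insert each entry of the permutation into P by Schensted row insertion, recording in Q the position of each new cell.

Insert 2: appended to row 1. P = [[2]].
Insert 3: appended to row 1. P = [[2, 3]].
Insert 1: 1 bumps 2 from row 1; 2 starts row 2. P = [[1, 3], [2]].
Insert 4: appended to row 1. P = [[1, 3, 4], [2]].

So P = [[1, 3, 4], [2]], Q = [[1, 2, 4], [3]].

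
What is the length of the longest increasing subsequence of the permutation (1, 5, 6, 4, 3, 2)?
3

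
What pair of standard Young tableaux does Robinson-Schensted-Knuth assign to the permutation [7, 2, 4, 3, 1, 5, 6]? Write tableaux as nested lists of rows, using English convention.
Insert each entry of the permutation into P by Schensted row insertion, recording in Q the position of each new cell.

Insert 7: appended to row 1. P = [[7]].
Insert 2: 2 bumps 7 from row 1; 7 starts row 2. P = [[2], [7]].
Insert 4: appended to row 1. P = [[2, 4], [7]].
Insert 3: 3 bumps 4 from row 1; 4 bumps 7 from row 2; 7 starts row 3. P = [[2, 3], [4], [7]].
Insert 1: 1 bumps 2 from row 1; 2 bumps 4 from row 2; 4 bumps 7 from row 3; 7 starts row 4. P = [[1, 3], [2], [4], [7]].
Insert 5: appended to row 1. P = [[1, 3, 5], [2], [4], [7]].
Insert 6: appended to row 1. P = [[1, 3, 5, 6], [2], [4], [7]].

So P = [[1, 3, 5, 6], [2], [4], [7]], Q = [[1, 3, 6, 7], [2], [4], [5]].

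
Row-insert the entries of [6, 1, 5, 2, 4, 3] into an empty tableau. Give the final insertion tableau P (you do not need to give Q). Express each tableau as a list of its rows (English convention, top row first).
P = [[1, 2, 3], [4], [5], [6]]

Insert 6: appended to row 1. P = [[6]].
Insert 1: 1 bumps 6 from row 1; 6 starts row 2. P = [[1], [6]].
Insert 5: appended to row 1. P = [[1, 5], [6]].
Insert 2: 2 bumps 5 from row 1; 5 bumps 6 from row 2; 6 starts row 3. P = [[1, 2], [5], [6]].
Insert 4: appended to row 1. P = [[1, 2, 4], [5], [6]].
Insert 3: 3 bumps 4 from row 1; 4 bumps 5 from row 2; 5 bumps 6 from row 3; 6 starts row 4. P = [[1, 2, 3], [4], [5], [6]].

So P = [[1, 2, 3], [4], [5], [6]].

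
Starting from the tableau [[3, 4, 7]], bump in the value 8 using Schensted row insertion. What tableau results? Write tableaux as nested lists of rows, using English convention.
8 is larger than every entry of row 1, so it is appended to row 1. The new tableau is [[3, 4, 7, 8]].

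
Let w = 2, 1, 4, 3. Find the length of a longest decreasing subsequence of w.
2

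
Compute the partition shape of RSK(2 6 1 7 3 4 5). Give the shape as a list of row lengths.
Row-insert each entry into an empty tableau.

After inserting 2: P = [[2]].
After inserting 6: P = [[2, 6]].
After inserting 1: P = [[1, 6], [2]].
After inserting 7: P = [[1, 6, 7], [2]].
After inserting 3: P = [[1, 3, 7], [2, 6]].
After inserting 4: P = [[1, 3, 4], [2, 6, 7]].
After inserting 5: P = [[1, 3, 4, 5], [2, 6, 7]].

The final insertion tableau P = [[1, 3, 4, 5], [2, 6, 7]] has shape [4, 3].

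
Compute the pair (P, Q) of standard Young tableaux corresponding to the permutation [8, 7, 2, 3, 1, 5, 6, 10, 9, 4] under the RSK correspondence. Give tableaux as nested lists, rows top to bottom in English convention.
Insert each entry of the permutation into P by Schensted row insertion, recording in Q the position of each new cell.

Insert 8: appended to row 1. P = [[8]].
Insert 7: 7 bumps 8 from row 1; 8 starts row 2. P = [[7], [8]].
Insert 2: 2 bumps 7 from row 1; 7 bumps 8 from row 2; 8 starts row 3. P = [[2], [7], [8]].
Insert 3: appended to row 1. P = [[2, 3], [7], [8]].
Insert 1: 1 bumps 2 from row 1; 2 bumps 7 from row 2; 7 bumps 8 from row 3; 8 starts row 4. P = [[1, 3], [2], [7], [8]].
Insert 5: appended to row 1. P = [[1, 3, 5], [2], [7], [8]].
Insert 6: appended to row 1. P = [[1, 3, 5, 6], [2], [7], [8]].
Insert 10: appended to row 1. P = [[1, 3, 5, 6, 10], [2], [7], [8]].
Insert 9: 9 bumps 10 from row 1; 10 appends to row 2. P = [[1, 3, 5, 6, 9], [2, 10], [7], [8]].
Insert 4: 4 bumps 5 from row 1; 5 bumps 10 from row 2; 10 appends to row 3. P = [[1, 3, 4, 6, 9], [2, 5], [7, 10], [8]].

So P = [[1, 3, 4, 6, 9], [2, 5], [7, 10], [8]], Q = [[1, 4, 6, 7, 8], [2, 9], [3, 10], [5]].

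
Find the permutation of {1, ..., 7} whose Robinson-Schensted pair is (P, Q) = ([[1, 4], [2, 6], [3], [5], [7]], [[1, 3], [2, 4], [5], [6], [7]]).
5 3 7 6 4 2 1

Reverse the RSK construction: for i from n down to 1, find the cell of Q containing i, remove the entry at that cell from P, and reverse-bump it up through P; the value ejected from row 1 is w(i).

Step i=7: Q has 7 at row 5, column 1; remove 7 from row 5 of P and reverse-bump: 7 enters row 4 and ejects 5; 5 enters row 3 and ejects 3; 3 enters row 2 and ejects 2; 2 enters row 1 and ejects 1. So w(7) = 1. P is now [[2, 4], [3, 6], [5], [7]].
Step i=6: Q has 6 at row 4, column 1; remove 7 from row 4 of P and reverse-bump: 7 enters row 3 and ejects 5; 5 enters row 2 and ejects 3; 3 enters row 1 and ejects 2. So w(6) = 2. P is now [[3, 4], [5, 6], [7]].
Step i=5: Q has 5 at row 3, column 1; remove 7 from row 3 of P and reverse-bump: 7 enters row 2 and ejects 6; 6 enters row 1 and ejects 4. So w(5) = 4. P is now [[3, 6], [5, 7]].
Step i=4: Q has 4 at row 2, column 2; remove 7 from row 2 of P and reverse-bump: 7 enters row 1 and ejects 6. So w(4) = 6. P is now [[3, 7], [5]].
Step i=3: Q has 3 at row 1, column 2; remove that cell from P, ejecting 7. So w(3) = 7. P is now [[3], [5]].
Step i=2: Q has 2 at row 2, column 1; remove 5 from row 2 of P and reverse-bump: 5 enters row 1 and ejects 3. So w(2) = 3. P is now [[5]].
Step i=1: Q has 1 at row 1, column 1; remove that cell from P, ejecting 5. So w(1) = 5. P is now [].

So w = 5 3 7 6 4 2 1.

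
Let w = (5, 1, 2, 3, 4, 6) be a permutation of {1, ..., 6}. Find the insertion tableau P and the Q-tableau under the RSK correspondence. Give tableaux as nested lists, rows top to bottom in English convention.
P = [[1, 2, 3, 4, 6], [5]], Q = [[1, 3, 4, 5, 6], [2]]

Insert each entry of the permutation into P by Schensted row insertion, recording in Q the position of each new cell.

Insert 5: appended to row 1. P = [[5]].
Insert 1: 1 bumps 5 from row 1; 5 starts row 2. P = [[1], [5]].
Insert 2: appended to row 1. P = [[1, 2], [5]].
Insert 3: appended to row 1. P = [[1, 2, 3], [5]].
Insert 4: appended to row 1. P = [[1, 2, 3, 4], [5]].
Insert 6: appended to row 1. P = [[1, 2, 3, 4, 6], [5]].

So P = [[1, 2, 3, 4, 6], [5]], Q = [[1, 3, 4, 5, 6], [2]].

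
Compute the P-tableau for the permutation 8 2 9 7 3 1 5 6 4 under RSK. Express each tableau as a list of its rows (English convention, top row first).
P = [[1, 3, 4, 6], [2, 5], [7, 9], [8]]

After inserting 8: P = [[8]].
After inserting 2: P = [[2], [8]].
After inserting 9: P = [[2, 9], [8]].
After inserting 7: P = [[2, 7], [8, 9]].
After inserting 3: P = [[2, 3], [7, 9], [8]].
After inserting 1: P = [[1, 3], [2, 9], [7], [8]].
After inserting 5: P = [[1, 3, 5], [2, 9], [7], [8]].
After inserting 6: P = [[1, 3, 5, 6], [2, 9], [7], [8]].
After inserting 4: P = [[1, 3, 4, 6], [2, 5], [7, 9], [8]].

So P = [[1, 3, 4, 6], [2, 5], [7, 9], [8]].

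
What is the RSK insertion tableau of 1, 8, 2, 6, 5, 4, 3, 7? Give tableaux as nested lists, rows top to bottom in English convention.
P = [[1, 2, 3, 7], [4], [5], [6], [8]]

Insert 1: appended to row 1. P = [[1]].
Insert 8: appended to row 1. P = [[1, 8]].
Insert 2: 2 bumps 8 from row 1; 8 starts row 2. P = [[1, 2], [8]].
Insert 6: appended to row 1. P = [[1, 2, 6], [8]].
Insert 5: 5 bumps 6 from row 1; 6 bumps 8 from row 2; 8 starts row 3. P = [[1, 2, 5], [6], [8]].
Insert 4: 4 bumps 5 from row 1; 5 bumps 6 from row 2; 6 bumps 8 from row 3; 8 starts row 4. P = [[1, 2, 4], [5], [6], [8]].
Insert 3: 3 bumps 4 from row 1; 4 bumps 5 from row 2; 5 bumps 6 from row 3; 6 bumps 8 from row 4; 8 starts row 5. P = [[1, 2, 3], [4], [5], [6], [8]].
Insert 7: appended to row 1. P = [[1, 2, 3, 7], [4], [5], [6], [8]].

So P = [[1, 2, 3, 7], [4], [5], [6], [8]].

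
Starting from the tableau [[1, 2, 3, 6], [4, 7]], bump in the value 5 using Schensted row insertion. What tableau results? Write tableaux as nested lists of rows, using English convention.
[[1, 2, 3, 5], [4, 6], [7]]

In row 1, 5 replaces 6 (the leftmost entry greater than 5); 6 is bumped to row 2. In row 2, 6 replaces 7 (the leftmost entry greater than 6); 7 is bumped to row 3. 7 starts a new row 3. The new tableau is [[1, 2, 3, 5], [4, 6], [7]].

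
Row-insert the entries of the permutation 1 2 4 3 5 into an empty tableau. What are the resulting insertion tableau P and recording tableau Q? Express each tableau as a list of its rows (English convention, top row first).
P = [[1, 2, 3, 5], [4]], Q = [[1, 2, 3, 5], [4]]

Insert each entry of the permutation into P by Schensted row insertion, recording in Q the position of each new cell.

Insert 1: appended to row 1. P = [[1]], Q = [[1]].
Insert 2: appended to row 1. P = [[1, 2]], Q = [[1, 2]].
Insert 4: appended to row 1. P = [[1, 2, 4]], Q = [[1, 2, 3]].
Insert 3: 3 bumps 4 from row 1; 4 starts row 2. P = [[1, 2, 3], [4]], Q = [[1, 2, 3], [4]].
Insert 5: appended to row 1. P = [[1, 2, 3, 5], [4]], Q = [[1, 2, 3, 5], [4]].

So P = [[1, 2, 3, 5], [4]], Q = [[1, 2, 3, 5], [4]].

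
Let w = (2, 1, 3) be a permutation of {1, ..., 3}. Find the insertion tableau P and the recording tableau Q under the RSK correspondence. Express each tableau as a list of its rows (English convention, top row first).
P = [[1, 3], [2]], Q = [[1, 3], [2]]

Insert each entry of the permutation into P by Schensted row insertion, recording in Q the position of each new cell.

Insert 2: appended to row 1. P = [[2]], Q = [[1]].
Insert 1: 1 bumps 2 from row 1; 2 starts row 2. P = [[1], [2]], Q = [[1], [2]].
Insert 3: appended to row 1. P = [[1, 3], [2]], Q = [[1, 3], [2]].

So P = [[1, 3], [2]], Q = [[1, 3], [2]].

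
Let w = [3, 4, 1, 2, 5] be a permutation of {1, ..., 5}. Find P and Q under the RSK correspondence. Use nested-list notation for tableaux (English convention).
Insert each entry of the permutation into P by Schensted row insertion, recording in Q the position of each new cell.

After inserting 3: P = [[3]].
After inserting 4: P = [[3, 4]].
After inserting 1: P = [[1, 4], [3]].
After inserting 2: P = [[1, 2], [3, 4]].
After inserting 5: P = [[1, 2, 5], [3, 4]].

So P = [[1, 2, 5], [3, 4]], Q = [[1, 2, 5], [3, 4]].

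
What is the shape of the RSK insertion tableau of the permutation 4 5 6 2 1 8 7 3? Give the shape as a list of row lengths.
RSK row insertion gives P = [[1, 3, 6, 7], [2, 5], [4, 8]], which has shape [4, 2, 2].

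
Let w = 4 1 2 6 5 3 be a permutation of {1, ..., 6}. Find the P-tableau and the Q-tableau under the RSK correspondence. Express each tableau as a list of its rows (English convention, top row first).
P = [[1, 2, 3], [4, 5], [6]], Q = [[1, 3, 4], [2, 5], [6]]

Insert each entry of the permutation into P by Schensted row insertion, recording in Q the position of each new cell.

Insert 4: appended to row 1. P = [[4]].
Insert 1: 1 bumps 4 from row 1; 4 starts row 2. P = [[1], [4]].
Insert 2: appended to row 1. P = [[1, 2], [4]].
Insert 6: appended to row 1. P = [[1, 2, 6], [4]].
Insert 5: 5 bumps 6 from row 1; 6 appends to row 2. P = [[1, 2, 5], [4, 6]].
Insert 3: 3 bumps 5 from row 1; 5 bumps 6 from row 2; 6 starts row 3. P = [[1, 2, 3], [4, 5], [6]].

So P = [[1, 2, 3], [4, 5], [6]], Q = [[1, 3, 4], [2, 5], [6]].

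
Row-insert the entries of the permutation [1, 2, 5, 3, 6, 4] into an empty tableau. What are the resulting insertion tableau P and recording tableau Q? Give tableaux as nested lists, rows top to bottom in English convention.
P = [[1, 2, 3, 4], [5, 6]], Q = [[1, 2, 3, 5], [4, 6]]

Insert each entry of the permutation into P by Schensted row insertion, recording in Q the position of each new cell.

Insert 1: appended to row 1. P = [[1]], Q = [[1]].
Insert 2: appended to row 1. P = [[1, 2]], Q = [[1, 2]].
Insert 5: appended to row 1. P = [[1, 2, 5]], Q = [[1, 2, 3]].
Insert 3: 3 bumps 5 from row 1; 5 starts row 2. P = [[1, 2, 3], [5]], Q = [[1, 2, 3], [4]].
Insert 6: appended to row 1. P = [[1, 2, 3, 6], [5]], Q = [[1, 2, 3, 5], [4]].
Insert 4: 4 bumps 6 from row 1; 6 appends to row 2. P = [[1, 2, 3, 4], [5, 6]], Q = [[1, 2, 3, 5], [4, 6]].

So P = [[1, 2, 3, 4], [5, 6]], Q = [[1, 2, 3, 5], [4, 6]].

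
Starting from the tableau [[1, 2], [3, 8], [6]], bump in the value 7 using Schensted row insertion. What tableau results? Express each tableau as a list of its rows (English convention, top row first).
[[1, 2, 7], [3, 8], [6]]

7 is larger than every entry of row 1, so it is appended to row 1. The new tableau is [[1, 2, 7], [3, 8], [6]].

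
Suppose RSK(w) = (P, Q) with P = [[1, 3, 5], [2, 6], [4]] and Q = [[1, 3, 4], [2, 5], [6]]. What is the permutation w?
Reverse RSK: for i = n, n-1, ..., 1, locate i in Q, remove the corresponding corner cell from P, and reverse-bump its entry up through P; the value ejected from row 1 is w(i).

So w = 4 2 3 6 5 1.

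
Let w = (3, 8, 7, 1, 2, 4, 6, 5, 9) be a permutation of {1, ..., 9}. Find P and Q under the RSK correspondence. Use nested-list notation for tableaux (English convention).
P = [[1, 2, 4, 5, 9], [3, 6], [7], [8]], Q = [[1, 2, 6, 7, 9], [3, 5], [4], [8]]

Insert each entry of the permutation into P by Schensted row insertion, recording in Q the position of each new cell.

Insert 3: appended to row 1. P = [[3]], Q = [[1]].
Insert 8: appended to row 1. P = [[3, 8]], Q = [[1, 2]].
Insert 7: 7 bumps 8 from row 1; 8 starts row 2. P = [[3, 7], [8]], Q = [[1, 2], [3]].
Insert 1: 1 bumps 3 from row 1; 3 bumps 8 from row 2; 8 starts row 3. P = [[1, 7], [3], [8]], Q = [[1, 2], [3], [4]].
Insert 2: 2 bumps 7 from row 1; 7 appends to row 2. P = [[1, 2], [3, 7], [8]], Q = [[1, 2], [3, 5], [4]].
Insert 4: appended to row 1. P = [[1, 2, 4], [3, 7], [8]], Q = [[1, 2, 6], [3, 5], [4]].
Insert 6: appended to row 1. P = [[1, 2, 4, 6], [3, 7], [8]], Q = [[1, 2, 6, 7], [3, 5], [4]].
Insert 5: 5 bumps 6 from row 1; 6 bumps 7 from row 2; 7 bumps 8 from row 3; 8 starts row 4. P = [[1, 2, 4, 5], [3, 6], [7], [8]], Q = [[1, 2, 6, 7], [3, 5], [4], [8]].
Insert 9: appended to row 1. P = [[1, 2, 4, 5, 9], [3, 6], [7], [8]], Q = [[1, 2, 6, 7, 9], [3, 5], [4], [8]].

So P = [[1, 2, 4, 5, 9], [3, 6], [7], [8]], Q = [[1, 2, 6, 7, 9], [3, 5], [4], [8]].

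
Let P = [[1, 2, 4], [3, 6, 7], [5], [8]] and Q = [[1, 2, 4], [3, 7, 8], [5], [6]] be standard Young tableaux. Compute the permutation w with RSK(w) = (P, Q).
Reverse the RSK construction: for i from n down to 1, find the cell of Q containing i, remove the entry at that cell from P, and reverse-bump it up through P; the value ejected from row 1 is w(i).

Step i=8: Q has 8 at row 2, column 3; remove 7 from row 2 of P and reverse-bump: 7 enters row 1 and ejects 4. So w(8) = 4. P is now [[1, 2, 7], [3, 6], [5], [8]].
Step i=7: Q has 7 at row 2, column 2; remove 6 from row 2 of P and reverse-bump: 6 enters row 1 and ejects 2. So w(7) = 2. P is now [[1, 6, 7], [3], [5], [8]].
Step i=6: Q has 6 at row 4, column 1; remove 8 from row 4 of P and reverse-bump: 8 enters row 3 and ejects 5; 5 enters row 2 and ejects 3; 3 enters row 1 and ejects 1. So w(6) = 1. P is now [[3, 6, 7], [5], [8]].
Step i=5: Q has 5 at row 3, column 1; remove 8 from row 3 of P and reverse-bump: 8 enters row 2 and ejects 5; 5 enters row 1 and ejects 3. So w(5) = 3. P is now [[5, 6, 7], [8]].
Step i=4: Q has 4 at row 1, column 3; remove that cell from P, ejecting 7. So w(4) = 7. P is now [[5, 6], [8]].
Step i=3: Q has 3 at row 2, column 1; remove 8 from row 2 of P and reverse-bump: 8 enters row 1 and ejects 6. So w(3) = 6. P is now [[5, 8]].
Step i=2: Q has 2 at row 1, column 2; remove that cell from P, ejecting 8. So w(2) = 8. P is now [[5]].
Step i=1: Q has 1 at row 1, column 1; remove that cell from P, ejecting 5. So w(1) = 5. P is now [].

So w = 5 8 6 7 3 1 2 4.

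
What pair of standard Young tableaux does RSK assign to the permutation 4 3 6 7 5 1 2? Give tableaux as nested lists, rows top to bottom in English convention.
Insert each entry of the permutation into P by Schensted row insertion, recording in Q the position of each new cell.

After inserting 4: P = [[4]].
After inserting 3: P = [[3], [4]].
After inserting 6: P = [[3, 6], [4]].
After inserting 7: P = [[3, 6, 7], [4]].
After inserting 5: P = [[3, 5, 7], [4, 6]].
After inserting 1: P = [[1, 5, 7], [3, 6], [4]].
After inserting 2: P = [[1, 2, 7], [3, 5], [4, 6]].

So P = [[1, 2, 7], [3, 5], [4, 6]], Q = [[1, 3, 4], [2, 5], [6, 7]].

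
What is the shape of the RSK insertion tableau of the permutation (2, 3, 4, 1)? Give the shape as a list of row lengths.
[3, 1]

Row-insert each entry into an empty tableau.

After inserting 2: P = [[2]].
After inserting 3: P = [[2, 3]].
After inserting 4: P = [[2, 3, 4]].
After inserting 1: P = [[1, 3, 4], [2]].

The final insertion tableau P = [[1, 3, 4], [2]] has shape [3, 1].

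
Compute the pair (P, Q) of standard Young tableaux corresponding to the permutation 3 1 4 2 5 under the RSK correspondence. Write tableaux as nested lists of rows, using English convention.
Insert each entry of the permutation into P by Schensted row insertion, recording in Q the position of each new cell.

Insert 3: appended to row 1. P = [[3]], Q = [[1]].
Insert 1: 1 bumps 3 from row 1; 3 starts row 2. P = [[1], [3]], Q = [[1], [2]].
Insert 4: appended to row 1. P = [[1, 4], [3]], Q = [[1, 3], [2]].
Insert 2: 2 bumps 4 from row 1; 4 appends to row 2. P = [[1, 2], [3, 4]], Q = [[1, 3], [2, 4]].
Insert 5: appended to row 1. P = [[1, 2, 5], [3, 4]], Q = [[1, 3, 5], [2, 4]].

So P = [[1, 2, 5], [3, 4]], Q = [[1, 3, 5], [2, 4]].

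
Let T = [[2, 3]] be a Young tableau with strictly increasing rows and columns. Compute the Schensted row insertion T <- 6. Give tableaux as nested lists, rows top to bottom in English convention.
[[2, 3, 6]]

6 is larger than every entry of row 1, so it is appended to row 1. The new tableau is [[2, 3, 6]].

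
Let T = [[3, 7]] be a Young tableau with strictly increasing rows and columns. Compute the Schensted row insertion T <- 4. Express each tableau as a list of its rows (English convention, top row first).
[[3, 4], [7]]

In row 1, 4 replaces 7 (the leftmost entry greater than 4); 7 is bumped to row 2. 7 starts a new row 2. The new tableau is [[3, 4], [7]].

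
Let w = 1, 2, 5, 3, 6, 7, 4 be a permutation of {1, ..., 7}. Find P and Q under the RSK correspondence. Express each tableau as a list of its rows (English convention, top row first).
P = [[1, 2, 3, 4, 7], [5, 6]], Q = [[1, 2, 3, 5, 6], [4, 7]]

Insert each entry of the permutation into P by Schensted row insertion, recording in Q the position of each new cell.

Insert 1: appended to row 1. P = [[1]].
Insert 2: appended to row 1. P = [[1, 2]].
Insert 5: appended to row 1. P = [[1, 2, 5]].
Insert 3: 3 bumps 5 from row 1; 5 starts row 2. P = [[1, 2, 3], [5]].
Insert 6: appended to row 1. P = [[1, 2, 3, 6], [5]].
Insert 7: appended to row 1. P = [[1, 2, 3, 6, 7], [5]].
Insert 4: 4 bumps 6 from row 1; 6 appends to row 2. P = [[1, 2, 3, 4, 7], [5, 6]].

So P = [[1, 2, 3, 4, 7], [5, 6]], Q = [[1, 2, 3, 5, 6], [4, 7]].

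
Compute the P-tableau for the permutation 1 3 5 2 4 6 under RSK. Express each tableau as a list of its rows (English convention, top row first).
After inserting 1: P = [[1]].
After inserting 3: P = [[1, 3]].
After inserting 5: P = [[1, 3, 5]].
After inserting 2: P = [[1, 2, 5], [3]].
After inserting 4: P = [[1, 2, 4], [3, 5]].
After inserting 6: P = [[1, 2, 4, 6], [3, 5]].

So P = [[1, 2, 4, 6], [3, 5]].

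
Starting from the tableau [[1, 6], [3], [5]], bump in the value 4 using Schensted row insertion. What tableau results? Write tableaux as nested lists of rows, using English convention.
[[1, 4], [3, 6], [5]]

In row 1, 4 replaces 6 (the leftmost entry greater than 4); 6 is bumped to row 2. 6 is appended to row 2. The new tableau is [[1, 4], [3, 6], [5]].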